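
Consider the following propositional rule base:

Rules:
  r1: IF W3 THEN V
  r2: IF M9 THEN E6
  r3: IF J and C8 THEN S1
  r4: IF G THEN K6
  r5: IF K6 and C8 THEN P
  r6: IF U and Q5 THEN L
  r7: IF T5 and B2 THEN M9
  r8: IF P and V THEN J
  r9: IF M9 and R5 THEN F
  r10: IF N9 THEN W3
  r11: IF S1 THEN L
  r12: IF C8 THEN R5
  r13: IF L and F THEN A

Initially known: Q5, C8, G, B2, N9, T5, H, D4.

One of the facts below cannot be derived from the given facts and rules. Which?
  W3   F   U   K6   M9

Round 1: r4 [IF G THEN K6]; r7 [IF T5 and B2 THEN M9]; r10 [IF N9 THEN W3]; r12 [IF C8 THEN R5]. Adds K6, M9, W3, R5.
Round 2: r1 [IF W3 THEN V]; r2 [IF M9 THEN E6]; r5 [IF K6 and C8 THEN P]; r9 [IF M9 and R5 THEN F]. Adds V, E6, P, F.
Round 3: r8 [IF P and V THEN J]. Adds J.
Round 4: r3 [IF J and C8 THEN S1]. Adds S1.
Round 5: r11 [IF S1 THEN L]. Adds L.
Round 6: r13 [IF L and F THEN A]. Adds A.
Derived: M9 (round 1), K6 (round 1), W3 (round 1), F (round 2). U never appears in any round.

U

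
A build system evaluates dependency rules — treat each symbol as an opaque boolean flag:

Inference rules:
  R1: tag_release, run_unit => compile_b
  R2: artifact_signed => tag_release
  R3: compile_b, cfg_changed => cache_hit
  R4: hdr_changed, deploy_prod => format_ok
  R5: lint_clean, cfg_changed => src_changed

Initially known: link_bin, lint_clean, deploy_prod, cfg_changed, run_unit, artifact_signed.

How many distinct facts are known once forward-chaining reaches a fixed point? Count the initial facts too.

Round 1 fires R2, R5, giving tag_release, src_changed.
Round 2 fires R1, giving compile_b.
Round 3 fires R3, giving cache_hit.
Closure: {artifact_signed, cache_hit, cfg_changed, compile_b, deploy_prod, link_bin, lint_clean, run_unit, src_changed, tag_release} — 10 facts.

10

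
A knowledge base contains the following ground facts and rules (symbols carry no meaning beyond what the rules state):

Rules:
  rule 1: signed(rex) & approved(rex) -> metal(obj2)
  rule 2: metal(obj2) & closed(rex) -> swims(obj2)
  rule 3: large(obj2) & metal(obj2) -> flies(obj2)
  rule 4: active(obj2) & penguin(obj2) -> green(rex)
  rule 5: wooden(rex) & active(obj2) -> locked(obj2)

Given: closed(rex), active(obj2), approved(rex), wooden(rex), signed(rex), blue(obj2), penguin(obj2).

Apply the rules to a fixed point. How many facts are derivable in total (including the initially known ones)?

11

Round 1: rule 1 [signed(rex) & approved(rex) -> metal(obj2)]; rule 4 [active(obj2) & penguin(obj2) -> green(rex)]; rule 5 [wooden(rex) & active(obj2) -> locked(obj2)]. New: metal(obj2), green(rex), locked(obj2).
Round 2: rule 2 [metal(obj2) & closed(rex) -> swims(obj2)]. New: swims(obj2).
Closure: {active(obj2), approved(rex), blue(obj2), closed(rex), green(rex), locked(obj2), metal(obj2), penguin(obj2), signed(rex), swims(obj2), wooden(rex)} — 11 facts.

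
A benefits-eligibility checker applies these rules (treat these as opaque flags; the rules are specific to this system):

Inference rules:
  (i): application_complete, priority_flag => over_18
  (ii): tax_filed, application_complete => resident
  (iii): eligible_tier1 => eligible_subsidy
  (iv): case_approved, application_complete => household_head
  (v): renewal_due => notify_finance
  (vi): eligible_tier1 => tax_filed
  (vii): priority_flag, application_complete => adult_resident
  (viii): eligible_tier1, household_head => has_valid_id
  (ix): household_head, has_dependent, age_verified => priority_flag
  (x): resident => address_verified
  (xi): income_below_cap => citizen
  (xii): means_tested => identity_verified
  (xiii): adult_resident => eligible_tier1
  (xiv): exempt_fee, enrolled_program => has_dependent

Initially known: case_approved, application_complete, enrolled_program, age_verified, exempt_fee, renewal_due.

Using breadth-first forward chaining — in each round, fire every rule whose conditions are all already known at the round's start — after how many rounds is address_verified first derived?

Round 1: (iv) [case_approved, application_complete => household_head]; (v) [renewal_due => notify_finance]; (xiv) [exempt_fee, enrolled_program => has_dependent]. Adds household_head, notify_finance, has_dependent.
Round 2: (ix) [household_head, has_dependent, age_verified => priority_flag]. Adds priority_flag.
Round 3: (i) [application_complete, priority_flag => over_18]; (vii) [priority_flag, application_complete => adult_resident]. Adds over_18, adult_resident.
Round 4: (xiii) [adult_resident => eligible_tier1]. Adds eligible_tier1.
Round 5: (iii) [eligible_tier1 => eligible_subsidy]; (vi) [eligible_tier1 => tax_filed]; (viii) [eligible_tier1, household_head => has_valid_id]. Adds eligible_subsidy, tax_filed, has_valid_id.
Round 6: (ii) [tax_filed, application_complete => resident]. Adds resident.
Round 7: (x) [resident => address_verified]. Adds address_verified.
address_verified first appears in round 7.

7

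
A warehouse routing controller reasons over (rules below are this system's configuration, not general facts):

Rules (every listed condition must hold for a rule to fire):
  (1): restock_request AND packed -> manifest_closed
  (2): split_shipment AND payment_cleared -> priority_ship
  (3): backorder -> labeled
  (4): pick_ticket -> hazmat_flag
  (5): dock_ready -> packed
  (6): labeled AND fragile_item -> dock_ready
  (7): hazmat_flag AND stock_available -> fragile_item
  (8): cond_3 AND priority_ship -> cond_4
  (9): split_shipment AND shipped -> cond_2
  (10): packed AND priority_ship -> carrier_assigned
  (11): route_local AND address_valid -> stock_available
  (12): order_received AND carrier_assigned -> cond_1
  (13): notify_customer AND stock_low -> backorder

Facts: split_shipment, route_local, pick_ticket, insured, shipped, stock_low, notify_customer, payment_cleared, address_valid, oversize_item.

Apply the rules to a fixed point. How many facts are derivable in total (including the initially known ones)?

[1] (2) [split_shipment AND payment_cleared -> priority_ship]; (4) [pick_ticket -> hazmat_flag]; (9) [split_shipment AND shipped -> cond_2]; (11) [route_local AND address_valid -> stock_available]; (13) [notify_customer AND stock_low -> backorder]. ⇒ new: priority_ship, hazmat_flag, cond_2, stock_available, backorder.
[2] (3) [backorder -> labeled]; (7) [hazmat_flag AND stock_available -> fragile_item]. ⇒ new: labeled, fragile_item.
[3] (6) [labeled AND fragile_item -> dock_ready]. ⇒ new: dock_ready.
[4] (5) [dock_ready -> packed]. ⇒ new: packed.
[5] (10) [packed AND priority_ship -> carrier_assigned]. ⇒ new: carrier_assigned.
Closure: {address_valid, backorder, carrier_assigned, cond_2, dock_ready, fragile_item, hazmat_flag, insured, labeled, notify_customer, oversize_item, packed, payment_cleared, pick_ticket, priority_ship, route_local, shipped, split_shipment, stock_available, stock_low} — 20 facts.

20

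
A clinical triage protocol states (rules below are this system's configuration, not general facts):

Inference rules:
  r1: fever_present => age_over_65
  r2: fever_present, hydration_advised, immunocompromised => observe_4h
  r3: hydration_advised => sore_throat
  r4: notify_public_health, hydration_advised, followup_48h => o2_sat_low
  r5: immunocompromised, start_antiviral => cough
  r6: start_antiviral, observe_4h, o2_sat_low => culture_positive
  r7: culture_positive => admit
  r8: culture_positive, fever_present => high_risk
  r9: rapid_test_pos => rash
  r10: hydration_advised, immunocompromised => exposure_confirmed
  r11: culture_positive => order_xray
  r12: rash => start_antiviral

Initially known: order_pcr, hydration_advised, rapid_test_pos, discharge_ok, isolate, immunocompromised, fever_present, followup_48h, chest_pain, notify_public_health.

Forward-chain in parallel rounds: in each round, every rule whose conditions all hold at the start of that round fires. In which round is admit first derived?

4

Round 1 fires r1, r2, r3, r4, r9, r10, giving age_over_65, observe_4h, sore_throat, o2_sat_low, rash, exposure_confirmed.
Round 2 fires r12, giving start_antiviral.
Round 3 fires r5, r6, giving cough, culture_positive.
Round 4 fires r7, r8, r11, giving admit, high_risk, order_xray.
admit first appears in round 4.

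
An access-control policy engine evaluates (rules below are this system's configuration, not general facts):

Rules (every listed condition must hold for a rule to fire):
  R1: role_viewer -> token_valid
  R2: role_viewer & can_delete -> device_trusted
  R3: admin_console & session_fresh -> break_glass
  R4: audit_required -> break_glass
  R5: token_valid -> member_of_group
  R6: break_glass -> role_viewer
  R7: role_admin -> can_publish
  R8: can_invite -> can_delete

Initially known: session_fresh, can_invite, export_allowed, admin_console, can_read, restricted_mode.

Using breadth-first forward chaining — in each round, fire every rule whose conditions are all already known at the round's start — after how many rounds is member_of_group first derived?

[1] R3 [admin_console & session_fresh -> break_glass]; R8 [can_invite -> can_delete]. ⇒ new: break_glass, can_delete.
[2] R6 [break_glass -> role_viewer]. ⇒ new: role_viewer.
[3] R1 [role_viewer -> token_valid]; R2 [role_viewer & can_delete -> device_trusted]. ⇒ new: token_valid, device_trusted.
[4] R5 [token_valid -> member_of_group]. ⇒ new: member_of_group.
member_of_group first appears in round 4.

4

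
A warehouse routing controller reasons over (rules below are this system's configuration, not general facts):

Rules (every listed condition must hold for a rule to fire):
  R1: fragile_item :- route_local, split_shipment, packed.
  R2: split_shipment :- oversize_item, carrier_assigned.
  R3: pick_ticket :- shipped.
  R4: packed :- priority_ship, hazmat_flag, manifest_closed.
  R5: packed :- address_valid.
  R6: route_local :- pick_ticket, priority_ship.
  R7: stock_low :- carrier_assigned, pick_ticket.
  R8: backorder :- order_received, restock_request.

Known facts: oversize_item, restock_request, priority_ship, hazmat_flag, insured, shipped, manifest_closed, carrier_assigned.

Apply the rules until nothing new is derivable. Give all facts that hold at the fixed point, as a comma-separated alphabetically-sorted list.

[1] R2 [split_shipment :- oversize_item, carrier_assigned.]; R3 [pick_ticket :- shipped.]; R4 [packed :- priority_ship, hazmat_flag, manifest_closed.]. ⇒ new: split_shipment, pick_ticket, packed.
[2] R6 [route_local :- pick_ticket, priority_ship.]; R7 [stock_low :- carrier_assigned, pick_ticket.]. ⇒ new: route_local, stock_low.
[3] R1 [fragile_item :- route_local, split_shipment, packed.]. ⇒ new: fragile_item.

carrier_assigned, fragile_item, hazmat_flag, insured, manifest_closed, oversize_item, packed, pick_ticket, priority_ship, restock_request, route_local, shipped, split_shipment, stock_low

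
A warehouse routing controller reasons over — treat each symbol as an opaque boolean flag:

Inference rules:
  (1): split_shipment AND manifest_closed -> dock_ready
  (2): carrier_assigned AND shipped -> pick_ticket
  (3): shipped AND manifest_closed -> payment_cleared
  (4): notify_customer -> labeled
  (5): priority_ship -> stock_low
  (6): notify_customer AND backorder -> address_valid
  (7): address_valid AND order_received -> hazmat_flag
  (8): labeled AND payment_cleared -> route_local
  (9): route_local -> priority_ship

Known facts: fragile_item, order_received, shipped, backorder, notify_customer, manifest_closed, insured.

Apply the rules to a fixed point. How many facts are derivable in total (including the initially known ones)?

[1] (3) [shipped AND manifest_closed -> payment_cleared]; (4) [notify_customer -> labeled]; (6) [notify_customer AND backorder -> address_valid]. ⇒ new: payment_cleared, labeled, address_valid.
[2] (7) [address_valid AND order_received -> hazmat_flag]; (8) [labeled AND payment_cleared -> route_local]. ⇒ new: hazmat_flag, route_local.
[3] (9) [route_local -> priority_ship]. ⇒ new: priority_ship.
[4] (5) [priority_ship -> stock_low]. ⇒ new: stock_low.
Closure: {address_valid, backorder, fragile_item, hazmat_flag, insured, labeled, manifest_closed, notify_customer, order_received, payment_cleared, priority_ship, route_local, shipped, stock_low} — 14 facts.

14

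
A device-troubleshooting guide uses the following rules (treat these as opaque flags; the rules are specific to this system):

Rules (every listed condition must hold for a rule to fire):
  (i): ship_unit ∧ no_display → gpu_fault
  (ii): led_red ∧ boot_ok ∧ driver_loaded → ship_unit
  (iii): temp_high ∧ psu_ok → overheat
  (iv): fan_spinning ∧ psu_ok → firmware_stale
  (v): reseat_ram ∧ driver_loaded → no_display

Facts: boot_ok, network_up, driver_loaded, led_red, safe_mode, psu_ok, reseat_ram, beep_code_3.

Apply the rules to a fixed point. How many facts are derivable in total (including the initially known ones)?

Round 1: (ii) [led_red ∧ boot_ok ∧ driver_loaded → ship_unit]; (v) [reseat_ram ∧ driver_loaded → no_display]. New: ship_unit, no_display.
Round 2: (i) [ship_unit ∧ no_display → gpu_fault]. New: gpu_fault.
Closure: {beep_code_3, boot_ok, driver_loaded, gpu_fault, led_red, network_up, no_display, psu_ok, reseat_ram, safe_mode, ship_unit} — 11 facts.

11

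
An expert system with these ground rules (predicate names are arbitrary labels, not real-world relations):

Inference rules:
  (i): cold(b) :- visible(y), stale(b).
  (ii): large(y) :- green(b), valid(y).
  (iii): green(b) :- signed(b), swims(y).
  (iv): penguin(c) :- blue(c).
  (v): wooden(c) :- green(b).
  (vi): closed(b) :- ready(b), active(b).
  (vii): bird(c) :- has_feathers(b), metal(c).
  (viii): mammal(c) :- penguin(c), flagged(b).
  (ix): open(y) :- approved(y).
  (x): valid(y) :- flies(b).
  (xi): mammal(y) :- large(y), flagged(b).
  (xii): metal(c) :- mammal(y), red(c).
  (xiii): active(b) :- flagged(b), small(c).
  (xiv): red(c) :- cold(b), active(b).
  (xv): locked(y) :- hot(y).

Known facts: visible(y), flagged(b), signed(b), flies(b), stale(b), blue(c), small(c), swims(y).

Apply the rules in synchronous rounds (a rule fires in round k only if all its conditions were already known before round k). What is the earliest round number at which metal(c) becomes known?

4

Round 1 — (i), (iii), (iv), (x), (xiii), derive cold(b), green(b), penguin(c), valid(y), active(b).
Round 2 — (ii), (v), (viii), (xiv), derive large(y), wooden(c), mammal(c), red(c).
Round 3 — (xi), derive mammal(y).
Round 4 — (xii), derive metal(c).
metal(c) first appears in round 4.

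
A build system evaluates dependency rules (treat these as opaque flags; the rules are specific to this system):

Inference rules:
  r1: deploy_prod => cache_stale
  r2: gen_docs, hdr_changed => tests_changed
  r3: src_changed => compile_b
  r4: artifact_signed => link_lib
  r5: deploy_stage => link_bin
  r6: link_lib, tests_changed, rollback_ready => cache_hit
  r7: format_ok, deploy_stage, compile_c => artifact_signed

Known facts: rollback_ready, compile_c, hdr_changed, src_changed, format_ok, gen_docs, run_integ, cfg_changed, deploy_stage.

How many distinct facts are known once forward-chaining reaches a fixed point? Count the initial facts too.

15

Round 1: r2 [gen_docs, hdr_changed => tests_changed]; r3 [src_changed => compile_b]; r5 [deploy_stage => link_bin]; r7 [format_ok, deploy_stage, compile_c => artifact_signed]. Adds tests_changed, compile_b, link_bin, artifact_signed.
Round 2: r4 [artifact_signed => link_lib]. Adds link_lib.
Round 3: r6 [link_lib, tests_changed, rollback_ready => cache_hit]. Adds cache_hit.
Closure: {artifact_signed, cache_hit, cfg_changed, compile_b, compile_c, deploy_stage, format_ok, gen_docs, hdr_changed, link_bin, link_lib, rollback_ready, run_integ, src_changed, tests_changed} — 15 facts.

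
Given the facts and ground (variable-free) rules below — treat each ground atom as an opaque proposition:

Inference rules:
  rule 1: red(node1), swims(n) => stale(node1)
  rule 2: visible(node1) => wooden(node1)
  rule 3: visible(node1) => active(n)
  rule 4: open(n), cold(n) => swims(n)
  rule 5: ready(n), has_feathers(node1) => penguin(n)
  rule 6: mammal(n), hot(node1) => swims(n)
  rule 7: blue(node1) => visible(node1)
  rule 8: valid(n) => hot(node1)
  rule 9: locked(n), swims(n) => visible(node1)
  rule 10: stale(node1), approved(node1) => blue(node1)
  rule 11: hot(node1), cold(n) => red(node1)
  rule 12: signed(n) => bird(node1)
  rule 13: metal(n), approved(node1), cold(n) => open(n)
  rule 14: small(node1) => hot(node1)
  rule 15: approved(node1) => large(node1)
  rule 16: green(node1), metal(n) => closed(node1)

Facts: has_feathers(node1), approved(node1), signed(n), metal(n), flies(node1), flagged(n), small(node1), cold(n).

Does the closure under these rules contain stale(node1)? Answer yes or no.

yes

Round 1: rule 12 [signed(n) => bird(node1)]; rule 13 [metal(n), approved(node1), cold(n) => open(n)]; rule 14 [small(node1) => hot(node1)]; rule 15 [approved(node1) => large(node1)]. New: bird(node1), open(n), hot(node1), large(node1).
Round 2: rule 4 [open(n), cold(n) => swims(n)]; rule 11 [hot(node1), cold(n) => red(node1)]. New: swims(n), red(node1).
Round 3: rule 1 [red(node1), swims(n) => stale(node1)]. New: stale(node1).
Round 4: rule 10 [stale(node1), approved(node1) => blue(node1)]. New: blue(node1).
Round 5: rule 7 [blue(node1) => visible(node1)]. New: visible(node1).
Round 6: rule 2 [visible(node1) => wooden(node1)]; rule 3 [visible(node1) => active(n)]. New: wooden(node1), active(n).
stale(node1) appears in round 3, so it is derivable.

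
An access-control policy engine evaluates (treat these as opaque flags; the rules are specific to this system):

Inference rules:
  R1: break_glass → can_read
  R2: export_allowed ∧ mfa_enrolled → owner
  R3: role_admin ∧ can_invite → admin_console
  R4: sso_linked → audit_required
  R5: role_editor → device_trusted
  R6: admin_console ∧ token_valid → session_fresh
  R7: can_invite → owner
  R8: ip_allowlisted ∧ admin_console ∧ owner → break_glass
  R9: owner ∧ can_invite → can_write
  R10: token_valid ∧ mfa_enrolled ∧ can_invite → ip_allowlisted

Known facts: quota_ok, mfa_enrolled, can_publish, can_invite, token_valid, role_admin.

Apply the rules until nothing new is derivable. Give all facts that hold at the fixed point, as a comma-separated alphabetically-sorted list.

Round 1 — R3, R7, R10, derive admin_console, owner, ip_allowlisted.
Round 2 — R6, R8, R9, derive session_fresh, break_glass, can_write.
Round 3 — R1, derive can_read.

admin_console, break_glass, can_invite, can_publish, can_read, can_write, ip_allowlisted, mfa_enrolled, owner, quota_ok, role_admin, session_fresh, token_valid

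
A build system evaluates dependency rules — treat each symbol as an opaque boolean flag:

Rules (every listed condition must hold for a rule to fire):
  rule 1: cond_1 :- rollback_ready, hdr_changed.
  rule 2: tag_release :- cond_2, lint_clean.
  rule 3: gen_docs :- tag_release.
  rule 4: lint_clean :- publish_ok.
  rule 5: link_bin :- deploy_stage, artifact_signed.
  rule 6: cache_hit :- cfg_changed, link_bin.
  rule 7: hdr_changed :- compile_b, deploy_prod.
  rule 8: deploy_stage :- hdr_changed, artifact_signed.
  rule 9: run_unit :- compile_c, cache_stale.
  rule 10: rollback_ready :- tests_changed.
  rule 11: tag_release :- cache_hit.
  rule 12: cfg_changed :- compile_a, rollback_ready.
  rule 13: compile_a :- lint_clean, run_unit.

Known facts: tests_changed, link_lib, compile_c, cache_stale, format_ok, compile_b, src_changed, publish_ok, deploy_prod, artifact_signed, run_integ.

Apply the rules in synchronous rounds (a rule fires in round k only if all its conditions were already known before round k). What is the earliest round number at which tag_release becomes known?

5

Round 1: rule 4 [lint_clean :- publish_ok.]; rule 7 [hdr_changed :- compile_b, deploy_prod.]; rule 9 [run_unit :- compile_c, cache_stale.]; rule 10 [rollback_ready :- tests_changed.]. Adds lint_clean, hdr_changed, run_unit, rollback_ready.
Round 2: rule 1 [cond_1 :- rollback_ready, hdr_changed.]; rule 8 [deploy_stage :- hdr_changed, artifact_signed.]; rule 13 [compile_a :- lint_clean, run_unit.]. Adds cond_1, deploy_stage, compile_a.
Round 3: rule 5 [link_bin :- deploy_stage, artifact_signed.]; rule 12 [cfg_changed :- compile_a, rollback_ready.]. Adds link_bin, cfg_changed.
Round 4: rule 6 [cache_hit :- cfg_changed, link_bin.]. Adds cache_hit.
Round 5: rule 11 [tag_release :- cache_hit.]. Adds tag_release.
tag_release first appears in round 5.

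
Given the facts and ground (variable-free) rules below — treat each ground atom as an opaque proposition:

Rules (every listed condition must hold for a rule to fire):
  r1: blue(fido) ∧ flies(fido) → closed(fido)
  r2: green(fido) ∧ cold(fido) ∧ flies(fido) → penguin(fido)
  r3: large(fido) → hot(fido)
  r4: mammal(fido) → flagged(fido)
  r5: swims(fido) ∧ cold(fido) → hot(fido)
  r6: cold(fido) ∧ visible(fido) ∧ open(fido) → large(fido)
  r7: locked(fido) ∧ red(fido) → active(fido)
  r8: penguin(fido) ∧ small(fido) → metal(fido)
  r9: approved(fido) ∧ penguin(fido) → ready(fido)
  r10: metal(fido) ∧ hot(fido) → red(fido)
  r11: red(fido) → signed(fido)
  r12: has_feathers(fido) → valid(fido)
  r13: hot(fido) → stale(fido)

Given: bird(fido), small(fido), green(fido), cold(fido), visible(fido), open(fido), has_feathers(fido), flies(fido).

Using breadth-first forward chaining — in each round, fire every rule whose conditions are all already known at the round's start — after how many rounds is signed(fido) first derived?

Round 1 — r2, r6, r12, derive penguin(fido), large(fido), valid(fido).
Round 2 — r3, r8, derive hot(fido), metal(fido).
Round 3 — r10, r13, derive red(fido), stale(fido).
Round 4 — r11, derive signed(fido).
signed(fido) first appears in round 4.

4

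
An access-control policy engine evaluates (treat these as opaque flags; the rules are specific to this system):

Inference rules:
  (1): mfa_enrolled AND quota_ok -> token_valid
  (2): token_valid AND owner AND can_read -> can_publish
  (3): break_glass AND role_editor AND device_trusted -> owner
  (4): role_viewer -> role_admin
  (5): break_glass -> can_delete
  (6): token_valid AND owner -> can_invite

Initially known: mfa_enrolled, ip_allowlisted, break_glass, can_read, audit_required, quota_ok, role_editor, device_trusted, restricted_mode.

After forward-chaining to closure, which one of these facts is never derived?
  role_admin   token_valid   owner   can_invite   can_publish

role_admin

Round 1 fires (1), (3), (5), giving token_valid, owner, can_delete.
Round 2 fires (2), (6), giving can_publish, can_invite.
Derived: can_publish (round 2), owner (round 1), can_invite (round 2), token_valid (round 1). role_admin never appears in any round.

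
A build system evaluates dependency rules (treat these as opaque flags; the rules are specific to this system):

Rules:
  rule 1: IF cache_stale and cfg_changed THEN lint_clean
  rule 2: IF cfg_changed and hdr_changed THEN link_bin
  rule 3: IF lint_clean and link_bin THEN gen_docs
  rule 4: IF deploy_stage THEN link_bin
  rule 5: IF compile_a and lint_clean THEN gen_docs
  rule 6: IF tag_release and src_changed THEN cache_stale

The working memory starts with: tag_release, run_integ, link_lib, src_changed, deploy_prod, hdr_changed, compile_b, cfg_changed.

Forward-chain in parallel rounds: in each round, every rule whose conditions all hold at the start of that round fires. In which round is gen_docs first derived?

[1] rule 2 [IF cfg_changed and hdr_changed THEN link_bin]; rule 6 [IF tag_release and src_changed THEN cache_stale]. ⇒ new: link_bin, cache_stale.
[2] rule 1 [IF cache_stale and cfg_changed THEN lint_clean]. ⇒ new: lint_clean.
[3] rule 3 [IF lint_clean and link_bin THEN gen_docs]. ⇒ new: gen_docs.
gen_docs first appears in round 3.

3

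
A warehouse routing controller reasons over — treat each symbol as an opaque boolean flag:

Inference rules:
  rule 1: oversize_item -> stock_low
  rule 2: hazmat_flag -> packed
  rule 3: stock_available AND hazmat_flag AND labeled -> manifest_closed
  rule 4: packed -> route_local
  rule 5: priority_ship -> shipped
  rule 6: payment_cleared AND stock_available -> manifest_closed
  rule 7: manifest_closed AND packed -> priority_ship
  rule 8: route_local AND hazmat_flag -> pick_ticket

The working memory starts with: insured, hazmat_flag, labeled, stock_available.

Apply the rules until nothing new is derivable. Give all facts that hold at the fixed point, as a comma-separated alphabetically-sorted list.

hazmat_flag, insured, labeled, manifest_closed, packed, pick_ticket, priority_ship, route_local, shipped, stock_available

[1] rule 2 [hazmat_flag -> packed]; rule 3 [stock_available AND hazmat_flag AND labeled -> manifest_closed]. ⇒ new: packed, manifest_closed.
[2] rule 4 [packed -> route_local]; rule 7 [manifest_closed AND packed -> priority_ship]. ⇒ new: route_local, priority_ship.
[3] rule 5 [priority_ship -> shipped]; rule 8 [route_local AND hazmat_flag -> pick_ticket]. ⇒ new: shipped, pick_ticket.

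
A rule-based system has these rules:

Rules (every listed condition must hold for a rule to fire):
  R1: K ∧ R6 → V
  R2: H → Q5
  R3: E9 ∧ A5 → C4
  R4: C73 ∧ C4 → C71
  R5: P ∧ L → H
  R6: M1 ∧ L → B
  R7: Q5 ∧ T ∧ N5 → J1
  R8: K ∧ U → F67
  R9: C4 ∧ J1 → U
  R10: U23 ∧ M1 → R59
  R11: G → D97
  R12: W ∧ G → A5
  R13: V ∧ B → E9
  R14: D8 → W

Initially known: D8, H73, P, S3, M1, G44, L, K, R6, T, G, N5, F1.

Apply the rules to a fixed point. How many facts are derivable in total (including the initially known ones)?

25

Round 1 fires R1, R5, R6, R11, R14, giving V, H, B, D97, W.
Round 2 fires R2, R12, R13, giving Q5, A5, E9.
Round 3 fires R3, R7, giving C4, J1.
Round 4 fires R9, giving U.
Round 5 fires R8, giving F67.
Closure: {A5, B, C4, D8, D97, E9, F1, F67, G, G44, H, H73, J1, K, L, M1, N5, P, Q5, R6, S3, T, U, V, W} — 25 facts.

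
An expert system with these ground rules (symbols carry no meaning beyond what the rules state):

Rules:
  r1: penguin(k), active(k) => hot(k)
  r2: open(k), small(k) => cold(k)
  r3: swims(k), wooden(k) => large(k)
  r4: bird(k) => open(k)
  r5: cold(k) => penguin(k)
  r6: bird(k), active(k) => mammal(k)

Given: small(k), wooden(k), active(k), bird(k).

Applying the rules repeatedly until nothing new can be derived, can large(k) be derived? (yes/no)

Round 1 fires r4, r6, giving open(k), mammal(k).
Round 2 fires r2, giving cold(k).
Round 3 fires r5, giving penguin(k).
Round 4 fires r1, giving hot(k).
Fixed point reached. large(k) is concluded only by r3; r3 needs swims(k) (never derived).

no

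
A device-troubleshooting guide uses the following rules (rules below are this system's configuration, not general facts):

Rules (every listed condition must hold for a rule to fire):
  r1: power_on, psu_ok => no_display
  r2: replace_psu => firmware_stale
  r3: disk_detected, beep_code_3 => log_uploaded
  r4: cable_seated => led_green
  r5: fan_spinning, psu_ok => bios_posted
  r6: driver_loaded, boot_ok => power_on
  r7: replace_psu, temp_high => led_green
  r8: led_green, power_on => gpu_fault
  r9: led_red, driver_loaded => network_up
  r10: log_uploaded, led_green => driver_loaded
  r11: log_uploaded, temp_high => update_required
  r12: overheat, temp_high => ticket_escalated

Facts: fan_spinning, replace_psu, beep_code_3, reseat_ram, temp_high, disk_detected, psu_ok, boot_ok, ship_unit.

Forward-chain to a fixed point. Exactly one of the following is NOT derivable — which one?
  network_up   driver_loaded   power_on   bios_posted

network_up

[1] r2 [replace_psu => firmware_stale]; r3 [disk_detected, beep_code_3 => log_uploaded]; r5 [fan_spinning, psu_ok => bios_posted]; r7 [replace_psu, temp_high => led_green]. ⇒ new: firmware_stale, log_uploaded, bios_posted, led_green.
[2] r10 [log_uploaded, led_green => driver_loaded]; r11 [log_uploaded, temp_high => update_required]. ⇒ new: driver_loaded, update_required.
[3] r6 [driver_loaded, boot_ok => power_on]. ⇒ new: power_on.
[4] r1 [power_on, psu_ok => no_display]; r8 [led_green, power_on => gpu_fault]. ⇒ new: no_display, gpu_fault.
Derived: driver_loaded (round 2), bios_posted (round 1), power_on (round 3). network_up never appears in any round.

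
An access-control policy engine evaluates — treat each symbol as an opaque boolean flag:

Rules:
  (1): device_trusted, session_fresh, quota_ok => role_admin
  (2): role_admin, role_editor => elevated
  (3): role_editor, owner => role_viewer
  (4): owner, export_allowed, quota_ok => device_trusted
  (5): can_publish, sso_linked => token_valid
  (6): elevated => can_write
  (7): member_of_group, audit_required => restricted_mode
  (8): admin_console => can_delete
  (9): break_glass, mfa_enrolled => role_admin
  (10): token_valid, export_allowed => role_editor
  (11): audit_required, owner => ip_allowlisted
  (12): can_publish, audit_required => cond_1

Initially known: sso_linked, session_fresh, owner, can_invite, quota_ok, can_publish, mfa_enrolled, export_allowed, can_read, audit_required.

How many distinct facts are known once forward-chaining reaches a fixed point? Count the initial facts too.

19

[1] (4) [owner, export_allowed, quota_ok => device_trusted]; (5) [can_publish, sso_linked => token_valid]; (11) [audit_required, owner => ip_allowlisted]; (12) [can_publish, audit_required => cond_1]. ⇒ new: device_trusted, token_valid, ip_allowlisted, cond_1.
[2] (1) [device_trusted, session_fresh, quota_ok => role_admin]; (10) [token_valid, export_allowed => role_editor]. ⇒ new: role_admin, role_editor.
[3] (2) [role_admin, role_editor => elevated]; (3) [role_editor, owner => role_viewer]. ⇒ new: elevated, role_viewer.
[4] (6) [elevated => can_write]. ⇒ new: can_write.
Closure: {audit_required, can_invite, can_publish, can_read, can_write, cond_1, device_trusted, elevated, export_allowed, ip_allowlisted, mfa_enrolled, owner, quota_ok, role_admin, role_editor, role_viewer, session_fresh, sso_linked, token_valid} — 19 facts.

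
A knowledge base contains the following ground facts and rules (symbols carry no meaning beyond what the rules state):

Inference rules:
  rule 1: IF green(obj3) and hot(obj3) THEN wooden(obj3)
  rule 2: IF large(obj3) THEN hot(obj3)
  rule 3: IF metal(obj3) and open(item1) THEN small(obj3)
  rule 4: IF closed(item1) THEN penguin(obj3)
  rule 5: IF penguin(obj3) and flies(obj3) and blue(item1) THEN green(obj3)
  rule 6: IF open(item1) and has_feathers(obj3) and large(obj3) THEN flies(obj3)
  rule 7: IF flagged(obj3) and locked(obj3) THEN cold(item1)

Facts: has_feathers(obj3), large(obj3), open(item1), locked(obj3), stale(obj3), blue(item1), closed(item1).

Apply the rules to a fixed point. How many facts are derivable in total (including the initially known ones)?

Round 1: rule 2 [IF large(obj3) THEN hot(obj3)]; rule 4 [IF closed(item1) THEN penguin(obj3)]; rule 6 [IF open(item1) and has_feathers(obj3) and large(obj3) THEN flies(obj3)]. Adds hot(obj3), penguin(obj3), flies(obj3).
Round 2: rule 5 [IF penguin(obj3) and flies(obj3) and blue(item1) THEN green(obj3)]. Adds green(obj3).
Round 3: rule 1 [IF green(obj3) and hot(obj3) THEN wooden(obj3)]. Adds wooden(obj3).
Closure: {blue(item1), closed(item1), flies(obj3), green(obj3), has_feathers(obj3), hot(obj3), large(obj3), locked(obj3), open(item1), penguin(obj3), stale(obj3), wooden(obj3)} — 12 facts.

12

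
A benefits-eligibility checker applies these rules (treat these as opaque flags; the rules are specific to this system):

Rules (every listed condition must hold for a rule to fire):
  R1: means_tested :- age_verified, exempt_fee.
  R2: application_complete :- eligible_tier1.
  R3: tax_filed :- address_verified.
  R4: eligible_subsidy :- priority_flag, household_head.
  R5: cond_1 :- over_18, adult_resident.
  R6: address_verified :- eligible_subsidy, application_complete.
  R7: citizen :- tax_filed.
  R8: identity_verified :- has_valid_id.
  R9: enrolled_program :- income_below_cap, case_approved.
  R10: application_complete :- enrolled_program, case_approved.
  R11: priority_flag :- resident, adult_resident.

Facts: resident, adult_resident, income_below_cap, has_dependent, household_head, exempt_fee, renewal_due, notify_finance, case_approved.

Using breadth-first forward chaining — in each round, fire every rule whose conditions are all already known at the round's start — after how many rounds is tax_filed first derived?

4

Round 1: R9 [enrolled_program :- income_below_cap, case_approved.]; R11 [priority_flag :- resident, adult_resident.]. Adds enrolled_program, priority_flag.
Round 2: R4 [eligible_subsidy :- priority_flag, household_head.]; R10 [application_complete :- enrolled_program, case_approved.]. Adds eligible_subsidy, application_complete.
Round 3: R6 [address_verified :- eligible_subsidy, application_complete.]. Adds address_verified.
Round 4: R3 [tax_filed :- address_verified.]. Adds tax_filed.
tax_filed first appears in round 4.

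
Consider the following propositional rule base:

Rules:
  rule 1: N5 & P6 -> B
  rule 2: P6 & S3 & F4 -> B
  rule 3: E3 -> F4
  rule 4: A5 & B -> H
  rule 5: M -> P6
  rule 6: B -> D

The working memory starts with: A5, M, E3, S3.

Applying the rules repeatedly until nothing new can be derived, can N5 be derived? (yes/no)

no

Round 1: rule 3 [E3 -> F4]; rule 5 [M -> P6]. Adds F4, P6.
Round 2: rule 2 [P6 & S3 & F4 -> B]. Adds B.
Round 3: rule 4 [A5 & B -> H]; rule 6 [B -> D]. Adds H, D.
Fixed point reached. No rule has N5 as a consequent, and it is not given.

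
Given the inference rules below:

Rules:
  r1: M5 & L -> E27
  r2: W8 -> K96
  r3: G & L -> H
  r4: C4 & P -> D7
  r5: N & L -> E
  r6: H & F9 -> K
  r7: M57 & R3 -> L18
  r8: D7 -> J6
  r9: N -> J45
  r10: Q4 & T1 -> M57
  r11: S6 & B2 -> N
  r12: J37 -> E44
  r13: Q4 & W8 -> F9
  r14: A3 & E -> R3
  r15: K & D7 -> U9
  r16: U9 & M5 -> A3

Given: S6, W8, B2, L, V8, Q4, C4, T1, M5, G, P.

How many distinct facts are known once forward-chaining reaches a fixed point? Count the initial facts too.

Round 1 fires r1, r2, r3, r4, r10, r11, r13, giving E27, K96, H, D7, M57, N, F9.
Round 2 fires r5, r6, r8, r9, giving E, K, J6, J45.
Round 3 fires r15, giving U9.
Round 4 fires r16, giving A3.
Round 5 fires r14, giving R3.
Round 6 fires r7, giving L18.
Closure: {A3, B2, C4, D7, E, E27, F9, G, H, J45, J6, K, K96, L, L18, M5, M57, N, P, Q4, R3, S6, T1, U9, V8, W8} — 26 facts.

26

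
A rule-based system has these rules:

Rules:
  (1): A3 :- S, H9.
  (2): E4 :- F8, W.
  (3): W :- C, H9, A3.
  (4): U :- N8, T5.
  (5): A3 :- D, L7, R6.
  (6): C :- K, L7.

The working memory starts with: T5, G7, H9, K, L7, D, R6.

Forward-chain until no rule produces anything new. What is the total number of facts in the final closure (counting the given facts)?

10

Round 1 fires (5), (6), giving A3, C.
Round 2 fires (3), giving W.
Closure: {A3, C, D, G7, H9, K, L7, R6, T5, W} — 10 facts.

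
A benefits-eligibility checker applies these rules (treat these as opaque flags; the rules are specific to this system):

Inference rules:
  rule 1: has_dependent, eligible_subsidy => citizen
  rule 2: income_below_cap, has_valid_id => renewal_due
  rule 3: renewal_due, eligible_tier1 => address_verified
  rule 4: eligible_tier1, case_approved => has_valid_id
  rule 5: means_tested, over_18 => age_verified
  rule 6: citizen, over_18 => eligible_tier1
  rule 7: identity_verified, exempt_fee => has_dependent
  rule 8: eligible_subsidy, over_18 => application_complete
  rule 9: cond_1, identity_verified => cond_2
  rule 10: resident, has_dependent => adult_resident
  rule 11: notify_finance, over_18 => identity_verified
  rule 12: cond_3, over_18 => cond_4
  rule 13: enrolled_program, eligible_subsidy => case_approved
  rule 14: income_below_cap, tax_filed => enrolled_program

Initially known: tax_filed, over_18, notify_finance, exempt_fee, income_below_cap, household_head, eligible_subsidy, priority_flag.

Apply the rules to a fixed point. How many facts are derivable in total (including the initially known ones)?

Round 1: rule 8 [eligible_subsidy, over_18 => application_complete]; rule 11 [notify_finance, over_18 => identity_verified]; rule 14 [income_below_cap, tax_filed => enrolled_program]. New: application_complete, identity_verified, enrolled_program.
Round 2: rule 7 [identity_verified, exempt_fee => has_dependent]; rule 13 [enrolled_program, eligible_subsidy => case_approved]. New: has_dependent, case_approved.
Round 3: rule 1 [has_dependent, eligible_subsidy => citizen]. New: citizen.
Round 4: rule 6 [citizen, over_18 => eligible_tier1]. New: eligible_tier1.
Round 5: rule 4 [eligible_tier1, case_approved => has_valid_id]. New: has_valid_id.
Round 6: rule 2 [income_below_cap, has_valid_id => renewal_due]. New: renewal_due.
Round 7: rule 3 [renewal_due, eligible_tier1 => address_verified]. New: address_verified.
Closure: {address_verified, application_complete, case_approved, citizen, eligible_subsidy, eligible_tier1, enrolled_program, exempt_fee, has_dependent, has_valid_id, household_head, identity_verified, income_below_cap, notify_finance, over_18, priority_flag, renewal_due, tax_filed} — 18 facts.

18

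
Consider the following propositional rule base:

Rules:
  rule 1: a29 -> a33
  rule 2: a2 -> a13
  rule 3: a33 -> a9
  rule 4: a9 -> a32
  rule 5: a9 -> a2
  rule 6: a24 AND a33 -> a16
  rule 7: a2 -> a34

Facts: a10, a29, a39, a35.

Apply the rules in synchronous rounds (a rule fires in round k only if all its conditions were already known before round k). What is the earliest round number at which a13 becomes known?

4

[1] rule 1 [a29 -> a33]. ⇒ new: a33.
[2] rule 3 [a33 -> a9]. ⇒ new: a9.
[3] rule 4 [a9 -> a32]; rule 5 [a9 -> a2]. ⇒ new: a32, a2.
[4] rule 2 [a2 -> a13]; rule 7 [a2 -> a34]. ⇒ new: a13, a34.
a13 first appears in round 4.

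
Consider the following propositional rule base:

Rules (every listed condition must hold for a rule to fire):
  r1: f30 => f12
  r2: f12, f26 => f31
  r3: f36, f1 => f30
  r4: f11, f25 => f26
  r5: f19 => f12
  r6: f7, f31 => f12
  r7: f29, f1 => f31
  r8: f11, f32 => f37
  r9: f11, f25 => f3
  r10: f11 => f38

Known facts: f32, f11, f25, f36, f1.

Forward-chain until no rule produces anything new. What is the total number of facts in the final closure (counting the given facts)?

Round 1 fires r3, r4, r8, r9, r10, giving f30, f26, f37, f3, f38.
Round 2 fires r1, giving f12.
Round 3 fires r2, giving f31.
Closure: {f1, f11, f12, f25, f26, f3, f30, f31, f32, f36, f37, f38} — 12 facts.

12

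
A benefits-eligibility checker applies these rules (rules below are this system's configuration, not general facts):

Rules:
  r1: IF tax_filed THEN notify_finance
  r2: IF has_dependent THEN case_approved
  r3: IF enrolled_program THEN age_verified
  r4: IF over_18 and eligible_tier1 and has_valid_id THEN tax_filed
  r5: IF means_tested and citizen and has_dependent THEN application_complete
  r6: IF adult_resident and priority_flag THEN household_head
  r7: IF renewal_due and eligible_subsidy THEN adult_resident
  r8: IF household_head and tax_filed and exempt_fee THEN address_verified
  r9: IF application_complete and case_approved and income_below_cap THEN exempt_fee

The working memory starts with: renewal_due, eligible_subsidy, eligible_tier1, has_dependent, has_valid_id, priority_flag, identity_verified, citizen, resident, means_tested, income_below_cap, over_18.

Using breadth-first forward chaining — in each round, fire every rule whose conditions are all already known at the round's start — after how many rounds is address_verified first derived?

3

[1] r2 [IF has_dependent THEN case_approved]; r4 [IF over_18 and eligible_tier1 and has_valid_id THEN tax_filed]; r5 [IF means_tested and citizen and has_dependent THEN application_complete]; r7 [IF renewal_due and eligible_subsidy THEN adult_resident]. ⇒ new: case_approved, tax_filed, application_complete, adult_resident.
[2] r1 [IF tax_filed THEN notify_finance]; r6 [IF adult_resident and priority_flag THEN household_head]; r9 [IF application_complete and case_approved and income_below_cap THEN exempt_fee]. ⇒ new: notify_finance, household_head, exempt_fee.
[3] r8 [IF household_head and tax_filed and exempt_fee THEN address_verified]. ⇒ new: address_verified.
address_verified first appears in round 3.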